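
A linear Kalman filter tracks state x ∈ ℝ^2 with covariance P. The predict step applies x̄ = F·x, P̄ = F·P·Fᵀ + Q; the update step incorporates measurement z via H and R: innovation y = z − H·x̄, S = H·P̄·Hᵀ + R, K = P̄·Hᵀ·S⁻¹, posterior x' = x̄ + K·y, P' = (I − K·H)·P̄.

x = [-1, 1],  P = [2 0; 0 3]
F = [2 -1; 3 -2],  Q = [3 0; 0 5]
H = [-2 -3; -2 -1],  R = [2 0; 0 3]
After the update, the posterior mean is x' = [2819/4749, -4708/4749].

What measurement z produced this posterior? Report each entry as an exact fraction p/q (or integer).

x̄ = F·x = [-3, -5]
P̄ = F·P·Fᵀ + Q = [14 18; 18 35]
S = H·P̄·Hᵀ + R = [589 305; 305 166]
K = P̄·Hᵀ·S⁻¹ = [418/4749 -2084/4749; -1751/4749 1186/4749]
x' − x̄ = [17066/4749, 19037/4749] = K·y
y = (KᵀK)⁻¹·Kᵀ·(x' − x̄) = [-19, -12]
z = y + H·x̄ = [-19, -12] + [21, 11] = [2, -1]

z = [2, -1]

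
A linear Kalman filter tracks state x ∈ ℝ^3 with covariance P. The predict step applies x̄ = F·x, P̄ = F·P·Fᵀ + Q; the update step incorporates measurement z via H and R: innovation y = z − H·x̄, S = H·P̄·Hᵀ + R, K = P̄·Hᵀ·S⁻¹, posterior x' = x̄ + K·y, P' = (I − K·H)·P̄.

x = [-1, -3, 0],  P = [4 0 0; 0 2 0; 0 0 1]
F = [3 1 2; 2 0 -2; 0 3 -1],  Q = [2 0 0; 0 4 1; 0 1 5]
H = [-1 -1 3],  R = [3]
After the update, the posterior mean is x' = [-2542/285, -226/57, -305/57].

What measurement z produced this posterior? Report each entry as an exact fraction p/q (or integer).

x̄ = F·x = [-6, -2, -9]
P̄ = F·P·Fᵀ + Q = [44 20 4; 20 24 3; 4 3 24]
S = H·P̄·Hᵀ + R = [285]
K = P̄·Hᵀ·S⁻¹ = [-52/285; -7/57; 13/57]
x' − x̄ = [-832/285, -112/57, 208/57] = K·y
y = (KᵀK)⁻¹·Kᵀ·(x' − x̄) = [16]
z = y + H·x̄ = [16] + [-19] = [-3]

z = [-3]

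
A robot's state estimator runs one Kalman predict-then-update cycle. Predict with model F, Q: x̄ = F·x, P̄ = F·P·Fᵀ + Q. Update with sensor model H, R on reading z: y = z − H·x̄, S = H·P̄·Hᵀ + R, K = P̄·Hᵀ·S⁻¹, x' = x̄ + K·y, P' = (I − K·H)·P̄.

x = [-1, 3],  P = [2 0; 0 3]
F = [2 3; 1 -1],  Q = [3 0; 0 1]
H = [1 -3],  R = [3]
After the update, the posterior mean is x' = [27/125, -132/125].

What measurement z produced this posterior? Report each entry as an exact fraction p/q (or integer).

x̄ = F·x = [7, -4]
P̄ = F·P·Fᵀ + Q = [38 -5; -5 6]
S = H·P̄·Hᵀ + R = [125]
K = P̄·Hᵀ·S⁻¹ = [53/125; -23/125]
x' − x̄ = [-848/125, 368/125] = K·y
y = (KᵀK)⁻¹·Kᵀ·(x' − x̄) = [-16]
z = y + H·x̄ = [-16] + [19] = [3]

z = [3]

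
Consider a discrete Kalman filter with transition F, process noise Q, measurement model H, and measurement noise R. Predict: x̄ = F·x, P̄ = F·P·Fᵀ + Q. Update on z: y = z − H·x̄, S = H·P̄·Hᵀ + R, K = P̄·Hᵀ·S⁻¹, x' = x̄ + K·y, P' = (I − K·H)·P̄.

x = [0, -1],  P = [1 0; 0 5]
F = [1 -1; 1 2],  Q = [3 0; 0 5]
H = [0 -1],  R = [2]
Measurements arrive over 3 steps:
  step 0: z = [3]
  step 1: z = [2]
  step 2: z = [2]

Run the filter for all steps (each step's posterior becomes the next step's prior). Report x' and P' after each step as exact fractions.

step 0: x̄ = F·x = [1, -2]
step 0: P̄ = F·P·Fᵀ + Q = [9 -9; -9 26]
step 0: y = z − H·x̄ = [1]
step 0: S = H·P̄·Hᵀ + R = [28]
step 0: K = P̄·Hᵀ·S⁻¹ = [9/28; -13/14]
step 0: x' = x̄ + K·y = [37/28, -41/14]
step 0: P' = (I − K·H)·P̄ = [171/28 -9/14; -9/14 13/7]
step 1: x̄ = F·x = [17/4, -127/28]
step 1: P̄ = F·P·Fᵀ + Q = [49/4 7/4; 7/4 447/28]
step 1: y = z − H·x̄ = [-71/28]
step 1: S = H·P̄·Hᵀ + R = [503/28]
step 1: K = P̄·Hᵀ·S⁻¹ = [-49/503; -447/503]
step 1: x' = x̄ + K·y = [2262/503, -1148/503]
step 1: P' = (I − K·H)·P̄ = [6076/503 98/503; 98/503 894/503]
step 2: x̄ = F·x = [3410/503, -34/503]
step 2: P̄ = F·P·Fᵀ + Q = [8283/503 4386/503; 4386/503 12559/503]
step 2: y = z − H·x̄ = [972/503]
step 2: S = H·P̄·Hᵀ + R = [13565/503]
step 2: K = P̄·Hᵀ·S⁻¹ = [-4386/13565; -12559/13565]
step 2: x' = x̄ + K·y = [83486/13565, -25186/13565]
step 2: P' = (I − K·H)·P̄ = [185133/13565 8772/13565; 8772/13565 25118/13565]

step 0: x' = [37/28, -41/14], P' = [171/28 -9/14; -9/14 13/7]
step 1: x' = [2262/503, -1148/503], P' = [6076/503 98/503; 98/503 894/503]
step 2: x' = [83486/13565, -25186/13565], P' = [185133/13565 8772/13565; 8772/13565 25118/13565]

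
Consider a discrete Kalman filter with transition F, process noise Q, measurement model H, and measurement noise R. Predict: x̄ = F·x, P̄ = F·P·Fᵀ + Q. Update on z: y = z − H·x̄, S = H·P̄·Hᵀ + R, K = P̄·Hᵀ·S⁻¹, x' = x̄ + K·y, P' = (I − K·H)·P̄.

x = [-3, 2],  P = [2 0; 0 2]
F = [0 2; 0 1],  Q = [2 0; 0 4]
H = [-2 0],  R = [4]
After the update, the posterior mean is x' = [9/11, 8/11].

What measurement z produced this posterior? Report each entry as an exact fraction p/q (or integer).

x̄ = F·x = [4, 2]
P̄ = F·P·Fᵀ + Q = [10 4; 4 6]
S = H·P̄·Hᵀ + R = [44]
K = P̄·Hᵀ·S⁻¹ = [-5/11; -2/11]
x' − x̄ = [-35/11, -14/11] = K·y
y = (KᵀK)⁻¹·Kᵀ·(x' − x̄) = [7]
z = y + H·x̄ = [7] + [-8] = [-1]

z = [-1]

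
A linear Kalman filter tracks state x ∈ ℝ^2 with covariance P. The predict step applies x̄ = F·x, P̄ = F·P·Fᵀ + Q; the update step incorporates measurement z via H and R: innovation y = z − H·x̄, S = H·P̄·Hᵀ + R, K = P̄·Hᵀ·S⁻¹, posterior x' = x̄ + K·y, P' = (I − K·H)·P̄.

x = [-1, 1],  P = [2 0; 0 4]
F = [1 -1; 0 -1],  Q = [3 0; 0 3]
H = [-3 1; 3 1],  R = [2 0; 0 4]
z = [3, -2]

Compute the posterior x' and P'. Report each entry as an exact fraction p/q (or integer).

x' = [-473/545, 147/545]
P' = [177/1090 157/1090; 157/1090 1297/1090]

x̄ = F·x = [-2, -1]
P̄ = F·P·Fᵀ + Q = [9 4; 4 7]
y = z − H·x̄ = [-2, 5]
S = H·P̄·Hᵀ + R = [66 -74; -74 116]
K = P̄·Hᵀ·S⁻¹ = [-187/1090 86/545; 413/1090 221/545]
x' = x̄ + K·y = [-473/545, 147/545]
P' = (I − K·H)·P̄ = [177/1090 157/1090; 157/1090 1297/1090]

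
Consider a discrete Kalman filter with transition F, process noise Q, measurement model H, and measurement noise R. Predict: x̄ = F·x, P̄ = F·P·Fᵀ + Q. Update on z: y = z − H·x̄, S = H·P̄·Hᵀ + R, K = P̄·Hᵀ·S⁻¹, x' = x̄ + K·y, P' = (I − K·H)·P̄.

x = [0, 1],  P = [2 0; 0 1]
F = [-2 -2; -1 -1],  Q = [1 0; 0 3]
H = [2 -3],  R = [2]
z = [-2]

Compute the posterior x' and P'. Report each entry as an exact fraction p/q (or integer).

x̄ = F·x = [-2, -1]
P̄ = F·P·Fᵀ + Q = [13 6; 6 6]
y = z − H·x̄ = [-1]
S = H·P̄·Hᵀ + R = [36]
K = P̄·Hᵀ·S⁻¹ = [2/9; -1/6]
x' = x̄ + K·y = [-20/9, -5/6]
P' = (I − K·H)·P̄ = [101/9 22/3; 22/3 5]

x' = [-20/9, -5/6]
P' = [101/9 22/3; 22/3 5]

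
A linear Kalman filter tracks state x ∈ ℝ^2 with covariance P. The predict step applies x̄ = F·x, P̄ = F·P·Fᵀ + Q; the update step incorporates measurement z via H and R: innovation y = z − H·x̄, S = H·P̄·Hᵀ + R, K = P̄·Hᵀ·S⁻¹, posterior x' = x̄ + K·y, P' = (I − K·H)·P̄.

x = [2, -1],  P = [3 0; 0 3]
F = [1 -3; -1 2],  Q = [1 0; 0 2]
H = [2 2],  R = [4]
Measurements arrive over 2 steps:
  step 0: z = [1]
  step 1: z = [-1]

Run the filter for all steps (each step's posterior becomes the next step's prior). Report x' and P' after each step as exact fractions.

step 0: x' = [30/7, -26/7], P' = [117/7 -107/7; -107/7 103/7]
step 1: x' = [477/262, -549/262], P' = [6122/131 -5699/131; -5699/131 5400/131]

step 0: x̄ = F·x = [5, -4]
step 0: P̄ = F·P·Fᵀ + Q = [31 -21; -21 17]
step 0: y = z − H·x̄ = [-1]
step 0: S = H·P̄·Hᵀ + R = [28]
step 0: K = P̄·Hᵀ·S⁻¹ = [5/7; -2/7]
step 0: x' = x̄ + K·y = [30/7, -26/7]
step 0: P' = (I − K·H)·P̄ = [117/7 -107/7; -107/7 103/7]
step 1: x̄ = F·x = [108/7, -82/7]
step 1: P̄ = F·P·Fᵀ + Q = [1693/7 -1270/7; -1270/7 971/7]
step 1: y = z − H·x̄ = [-59/7]
step 1: S = H·P̄·Hᵀ + R = [524/7]
step 1: K = P̄·Hᵀ·S⁻¹ = [423/262; -299/262]
step 1: x' = x̄ + K·y = [477/262, -549/262]
step 1: P' = (I − K·H)·P̄ = [6122/131 -5699/131; -5699/131 5400/131]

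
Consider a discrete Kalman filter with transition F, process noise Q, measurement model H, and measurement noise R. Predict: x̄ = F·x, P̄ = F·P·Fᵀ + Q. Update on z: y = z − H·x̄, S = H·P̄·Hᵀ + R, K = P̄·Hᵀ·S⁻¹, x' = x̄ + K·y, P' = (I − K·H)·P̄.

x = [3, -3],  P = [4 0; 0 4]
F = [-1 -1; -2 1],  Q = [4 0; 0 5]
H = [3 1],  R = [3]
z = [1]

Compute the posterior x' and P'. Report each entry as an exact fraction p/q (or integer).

x' = [5/2, -107/16]
P' = [2 -21/4; -21/4 2631/160]

x̄ = F·x = [0, -9]
P̄ = F·P·Fᵀ + Q = [12 4; 4 25]
y = z − H·x̄ = [10]
S = H·P̄·Hᵀ + R = [160]
K = P̄·Hᵀ·S⁻¹ = [1/4; 37/160]
x' = x̄ + K·y = [5/2, -107/16]
P' = (I − K·H)·P̄ = [2 -21/4; -21/4 2631/160]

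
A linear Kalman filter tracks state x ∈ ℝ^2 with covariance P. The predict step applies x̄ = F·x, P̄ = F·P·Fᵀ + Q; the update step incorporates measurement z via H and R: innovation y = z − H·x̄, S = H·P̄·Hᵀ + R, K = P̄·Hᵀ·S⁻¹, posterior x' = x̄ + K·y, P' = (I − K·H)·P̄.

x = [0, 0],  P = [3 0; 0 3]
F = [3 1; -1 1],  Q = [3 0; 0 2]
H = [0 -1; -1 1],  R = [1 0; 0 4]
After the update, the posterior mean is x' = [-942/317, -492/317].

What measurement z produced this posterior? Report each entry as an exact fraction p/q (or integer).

z = [2, 2]

x̄ = F·x = [0, 0]
P̄ = F·P·Fᵀ + Q = [33 -6; -6 8]
S = H·P̄·Hᵀ + R = [9 -14; -14 57]
K = P̄·Hᵀ·S⁻¹ = [-204/317 -267/317; -260/317 14/317]
x' − x̄ = [-942/317, -492/317] = K·y
y = (KᵀK)⁻¹·Kᵀ·(x' − x̄) = [2, 2]
z = y + H·x̄ = [2, 2] + [0, 0] = [2, 2]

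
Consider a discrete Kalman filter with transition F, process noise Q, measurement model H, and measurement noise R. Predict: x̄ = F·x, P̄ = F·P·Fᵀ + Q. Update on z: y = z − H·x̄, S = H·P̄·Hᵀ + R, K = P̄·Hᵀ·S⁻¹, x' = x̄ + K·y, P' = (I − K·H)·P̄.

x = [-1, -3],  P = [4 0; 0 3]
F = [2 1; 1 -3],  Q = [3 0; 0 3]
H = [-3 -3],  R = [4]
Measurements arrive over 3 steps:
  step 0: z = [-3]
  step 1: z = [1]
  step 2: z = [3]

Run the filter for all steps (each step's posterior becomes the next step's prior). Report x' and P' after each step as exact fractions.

step 0: x̄ = F·x = [-5, 8]
step 0: P̄ = F·P·Fᵀ + Q = [22 -1; -1 34]
step 0: y = z − H·x̄ = [6]
step 0: S = H·P̄·Hᵀ + R = [490]
step 0: K = P̄·Hᵀ·S⁻¹ = [-9/70; -99/490]
step 0: x' = x̄ + K·y = [-202/35, 1663/245]
step 0: P' = (I − K·H)·P̄ = [139/10 -961/70; -961/70 6859/490]
step 1: x̄ = F·x = [-233/49, -6403/245]
step 1: P̄ = F·P·Fᵀ + Q = [1733/98 2668/49; 2668/49 55187/245]
step 1: y = z − H·x̄ = [-22459/245]
step 1: S = H·P̄·Hᵀ + R = [1553551/490]
step 1: K = P̄·Hᵀ·S⁻¹ = [-106035/1553551; -411162/1553551]
step 1: x' = x̄ + K·y = [2332870/1553551, -2910611/1553551]
step 1: P' = (I − K·H)·P̄ = [4526731/1553551 -4385351/1553551; -4385351/1553551 4933567/1553551]
step 2: x̄ = F·x = [1755129/1553551, 11064703/1553551]
step 2: P̄ = F·P·Fᵀ + Q = [10159740/1553551 16179516/1553551; 16179516/1553551 79901593/1553551]
step 2: y = z − H·x̄ = [43120149/1553551]
step 2: S = H·P̄·Hᵀ + R = [1107997489/1553551]
step 2: K = P̄·Hᵀ·S⁻¹ = [-79017768/1107997489; -288243327/1107997489]
step 2: x' = x̄ + K·y = [-941442801/1107997489, -109061156/1107997489]
step 2: P' = (I − K·H)·P̄ = [3226903236/1107997489 -3121546212/1107997489; -3121546212/1107997489 3505870648/1107997489]

step 0: x' = [-202/35, 1663/245], P' = [139/10 -961/70; -961/70 6859/490]
step 1: x' = [2332870/1553551, -2910611/1553551], P' = [4526731/1553551 -4385351/1553551; -4385351/1553551 4933567/1553551]
step 2: x' = [-941442801/1107997489, -109061156/1107997489], P' = [3226903236/1107997489 -3121546212/1107997489; -3121546212/1107997489 3505870648/1107997489]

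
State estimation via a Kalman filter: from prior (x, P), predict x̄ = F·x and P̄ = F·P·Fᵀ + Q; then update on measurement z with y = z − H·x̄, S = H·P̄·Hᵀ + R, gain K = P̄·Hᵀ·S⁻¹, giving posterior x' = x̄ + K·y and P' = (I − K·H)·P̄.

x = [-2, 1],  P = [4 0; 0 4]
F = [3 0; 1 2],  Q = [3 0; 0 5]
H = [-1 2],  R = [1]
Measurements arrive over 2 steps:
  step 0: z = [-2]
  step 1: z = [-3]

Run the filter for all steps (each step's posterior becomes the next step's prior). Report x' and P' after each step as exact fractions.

step 0: x' = [-108/23, -76/23], P' = [3363/92 837/46; 837/46 214/23]
step 1: x' = [-29073/5875, -23603/5875], P' = [922863/5875 466293/5875; 466293/5875 237023/5875]

step 0: x̄ = F·x = [-6, 0]
step 0: P̄ = F·P·Fᵀ + Q = [39 12; 12 25]
step 0: y = z − H·x̄ = [-8]
step 0: S = H·P̄·Hᵀ + R = [92]
step 0: K = P̄·Hᵀ·S⁻¹ = [-15/92; 19/46]
step 0: x' = x̄ + K·y = [-108/23, -76/23]
step 0: P' = (I − K·H)·P̄ = [3363/92 837/46; 837/46 214/23]
step 1: x̄ = F·x = [-324/23, -260/23]
step 1: P̄ = F·P·Fᵀ + Q = [30543/92 20133/92; 20133/92 13943/92]
step 1: y = z − H·x̄ = [127/23]
step 1: S = H·P̄·Hᵀ + R = [5875/92]
step 1: K = P̄·Hᵀ·S⁻¹ = [9723/5875; 7753/5875]
step 1: x' = x̄ + K·y = [-29073/5875, -23603/5875]
step 1: P' = (I − K·H)·P̄ = [922863/5875 466293/5875; 466293/5875 237023/5875]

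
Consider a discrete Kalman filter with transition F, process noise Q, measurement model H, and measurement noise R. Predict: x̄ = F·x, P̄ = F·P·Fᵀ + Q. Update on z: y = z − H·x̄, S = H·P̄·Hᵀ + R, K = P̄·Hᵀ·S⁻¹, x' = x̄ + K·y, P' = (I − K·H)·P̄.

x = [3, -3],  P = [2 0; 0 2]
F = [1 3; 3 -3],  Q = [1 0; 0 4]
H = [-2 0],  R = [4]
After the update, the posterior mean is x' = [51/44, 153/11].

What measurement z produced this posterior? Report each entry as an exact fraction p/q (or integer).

z = [-3]

x̄ = F·x = [-6, 18]
P̄ = F·P·Fᵀ + Q = [21 -12; -12 40]
S = H·P̄·Hᵀ + R = [88]
K = P̄·Hᵀ·S⁻¹ = [-21/44; 3/11]
x' − x̄ = [315/44, -45/11] = K·y
y = (KᵀK)⁻¹·Kᵀ·(x' − x̄) = [-15]
z = y + H·x̄ = [-15] + [12] = [-3]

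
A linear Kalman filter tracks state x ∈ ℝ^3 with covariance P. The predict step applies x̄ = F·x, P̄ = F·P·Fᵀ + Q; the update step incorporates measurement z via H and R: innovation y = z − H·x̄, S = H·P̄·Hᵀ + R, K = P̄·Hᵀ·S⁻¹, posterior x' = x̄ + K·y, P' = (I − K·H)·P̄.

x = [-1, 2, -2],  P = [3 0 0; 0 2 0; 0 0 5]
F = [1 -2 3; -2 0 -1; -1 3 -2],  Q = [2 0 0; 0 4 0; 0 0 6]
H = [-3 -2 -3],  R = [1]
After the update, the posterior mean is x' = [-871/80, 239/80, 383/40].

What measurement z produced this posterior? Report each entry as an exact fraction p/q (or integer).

x̄ = F·x = [-11, 4, 11]
P̄ = F·P·Fᵀ + Q = [58 -21 -45; -21 21 16; -45 16 47]
S = H·P̄·Hᵀ + R = [160]
K = P̄·Hᵀ·S⁻¹ = [3/160; -27/160; -19/80]
x' − x̄ = [9/80, -81/80, -57/40] = K·y
y = (KᵀK)⁻¹·Kᵀ·(x' − x̄) = [6]
z = y + H·x̄ = [6] + [-8] = [-2]

z = [-2]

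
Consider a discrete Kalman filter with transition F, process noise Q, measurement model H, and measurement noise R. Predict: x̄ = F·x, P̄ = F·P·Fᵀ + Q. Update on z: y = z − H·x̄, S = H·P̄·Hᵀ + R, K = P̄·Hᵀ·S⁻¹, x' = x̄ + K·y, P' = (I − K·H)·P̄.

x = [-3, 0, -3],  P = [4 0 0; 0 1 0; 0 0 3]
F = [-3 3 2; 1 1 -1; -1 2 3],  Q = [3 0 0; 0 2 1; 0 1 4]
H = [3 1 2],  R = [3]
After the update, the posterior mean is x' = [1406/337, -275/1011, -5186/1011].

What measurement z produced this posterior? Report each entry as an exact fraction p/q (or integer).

z = [2]

x̄ = F·x = [3, 0, -6]
P̄ = F·P·Fᵀ + Q = [60 -15 36; -15 10 -10; 36 -10 39]
S = H·P̄·Hᵀ + R = [1011]
K = P̄·Hᵀ·S⁻¹ = [79/337; -55/1011; 176/1011]
x' − x̄ = [395/337, -275/1011, 880/1011] = K·y
y = (KᵀK)⁻¹·Kᵀ·(x' − x̄) = [5]
z = y + H·x̄ = [5] + [-3] = [2]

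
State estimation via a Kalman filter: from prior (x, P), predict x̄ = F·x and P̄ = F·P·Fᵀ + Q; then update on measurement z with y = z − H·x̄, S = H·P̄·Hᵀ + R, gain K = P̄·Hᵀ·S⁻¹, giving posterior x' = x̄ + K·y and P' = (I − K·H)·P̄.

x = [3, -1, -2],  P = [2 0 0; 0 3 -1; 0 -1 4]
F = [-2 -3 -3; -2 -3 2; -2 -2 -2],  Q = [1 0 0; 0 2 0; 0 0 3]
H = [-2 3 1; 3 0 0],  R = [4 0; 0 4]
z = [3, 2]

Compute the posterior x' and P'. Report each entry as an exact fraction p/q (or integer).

x' = [16290/24383, 2309/1318, -53997/48766]
P' = [32228/73149 370/1977 7734/24383; 370/1977 3769/3954 -1565/1318; 7734/24383 -1565/1318 208279/48766]

x̄ = F·x = [3, -7, 0]
P̄ = F·P·Fᵀ + Q = [54 8 38; 8 65 8; 38 8 31]
y = z − H·x̄ = [30, -7]
S = H·P̄·Hᵀ + R = [636 -138; -138 490]
K = P̄·Hᵀ·S⁻¹ = [-46/73149 8057/24383; 1283/3954 185/1318; 907/48766 11601/48766]
x' = x̄ + K·y = [16290/24383, 2309/1318, -53997/48766]
P' = (I − K·H)·P̄ = [32228/73149 370/1977 7734/24383; 370/1977 3769/3954 -1565/1318; 7734/24383 -1565/1318 208279/48766]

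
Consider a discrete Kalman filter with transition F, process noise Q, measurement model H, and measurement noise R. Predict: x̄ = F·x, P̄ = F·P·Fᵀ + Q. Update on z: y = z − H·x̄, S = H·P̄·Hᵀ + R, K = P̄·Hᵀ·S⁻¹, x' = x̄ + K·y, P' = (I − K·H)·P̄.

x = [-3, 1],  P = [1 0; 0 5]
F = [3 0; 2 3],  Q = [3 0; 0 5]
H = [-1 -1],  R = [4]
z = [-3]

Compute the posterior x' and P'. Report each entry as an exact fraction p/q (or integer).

x̄ = F·x = [-9, -3]
P̄ = F·P·Fᵀ + Q = [12 6; 6 54]
y = z − H·x̄ = [-15]
S = H·P̄·Hᵀ + R = [82]
K = P̄·Hᵀ·S⁻¹ = [-9/41; -30/41]
x' = x̄ + K·y = [-234/41, 327/41]
P' = (I − K·H)·P̄ = [330/41 -294/41; -294/41 414/41]

x' = [-234/41, 327/41]
P' = [330/41 -294/41; -294/41 414/41]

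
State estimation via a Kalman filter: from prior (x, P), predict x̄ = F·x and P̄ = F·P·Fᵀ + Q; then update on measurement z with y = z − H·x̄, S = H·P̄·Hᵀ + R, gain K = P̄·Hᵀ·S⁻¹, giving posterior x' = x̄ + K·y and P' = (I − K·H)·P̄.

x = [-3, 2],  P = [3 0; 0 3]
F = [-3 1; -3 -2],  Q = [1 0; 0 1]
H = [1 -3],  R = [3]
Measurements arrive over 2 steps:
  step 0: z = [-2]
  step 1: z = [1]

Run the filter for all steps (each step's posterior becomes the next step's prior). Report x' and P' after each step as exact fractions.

step 0: x' = [721/67, 571/134], P' = [1821/67 615/67; 615/67 919/268]
step 1: x' = [567530/517379, -8313/517379], P' = [3259977/517379 1247970/517379; 1247970/517379 641952/517379]

step 0: x̄ = F·x = [11, 5]
step 0: P̄ = F·P·Fᵀ + Q = [31 21; 21 40]
step 0: y = z − H·x̄ = [2]
step 0: S = H·P̄·Hᵀ + R = [268]
step 0: K = P̄·Hᵀ·S⁻¹ = [-8/67; -99/268]
step 0: x' = x̄ + K·y = [721/67, 571/134]
step 0: P' = (I − K·H)·P̄ = [1821/67 615/67; 615/67 919/268]
step 1: x̄ = F·x = [-3755/134, -2734/67]
step 1: P̄ = F·P·Fᵀ + Q = [51983/268 35549/134; 35549/134 24755/67]
step 1: y = z − H·x̄ = [-12515/134]
step 1: S = H·P̄·Hᵀ + R = [517379/268]
step 1: K = P̄·Hᵀ·S⁻¹ = [-161311/517379; -225962/517379]
step 1: x' = x̄ + K·y = [567530/517379, -8313/517379]
step 1: P' = (I − K·H)·P̄ = [3259977/517379 1247970/517379; 1247970/517379 641952/517379]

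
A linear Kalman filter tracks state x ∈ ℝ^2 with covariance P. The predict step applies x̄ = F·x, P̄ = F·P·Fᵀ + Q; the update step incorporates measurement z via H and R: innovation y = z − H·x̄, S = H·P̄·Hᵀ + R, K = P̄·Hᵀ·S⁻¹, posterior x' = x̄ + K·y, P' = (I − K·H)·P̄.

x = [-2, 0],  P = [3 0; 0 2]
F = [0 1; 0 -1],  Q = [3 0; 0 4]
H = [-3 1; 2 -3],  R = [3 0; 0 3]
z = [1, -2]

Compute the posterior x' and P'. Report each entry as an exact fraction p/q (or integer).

x' = [-329/1766, 448/883]
P' = [825/1766 342/883; 342/883 534/883]

x̄ = F·x = [0, 0]
P̄ = F·P·Fᵀ + Q = [5 -2; -2 6]
y = z − H·x̄ = [1, -2]
S = H·P̄·Hᵀ + R = [66 -70; -70 101]
K = P̄·Hᵀ·S⁻¹ = [-597/1766 -67/883; -164/883 -306/883]
x' = x̄ + K·y = [-329/1766, 448/883]
P' = (I − K·H)·P̄ = [825/1766 342/883; 342/883 534/883]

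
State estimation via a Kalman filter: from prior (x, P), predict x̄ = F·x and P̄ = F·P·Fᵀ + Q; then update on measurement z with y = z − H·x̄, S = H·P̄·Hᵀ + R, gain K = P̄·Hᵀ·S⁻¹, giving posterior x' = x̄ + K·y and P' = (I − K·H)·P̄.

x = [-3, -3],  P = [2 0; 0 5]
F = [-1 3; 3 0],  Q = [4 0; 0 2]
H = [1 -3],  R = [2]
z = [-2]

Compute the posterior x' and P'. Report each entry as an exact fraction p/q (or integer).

x' = [-3201/269, -903/269]
P' = [8958/269 2940/269; 2940/269 1024/269]

x̄ = F·x = [-6, -9]
P̄ = F·P·Fᵀ + Q = [51 -6; -6 20]
y = z − H·x̄ = [-23]
S = H·P̄·Hᵀ + R = [269]
K = P̄·Hᵀ·S⁻¹ = [69/269; -66/269]
x' = x̄ + K·y = [-3201/269, -903/269]
P' = (I − K·H)·P̄ = [8958/269 2940/269; 2940/269 1024/269]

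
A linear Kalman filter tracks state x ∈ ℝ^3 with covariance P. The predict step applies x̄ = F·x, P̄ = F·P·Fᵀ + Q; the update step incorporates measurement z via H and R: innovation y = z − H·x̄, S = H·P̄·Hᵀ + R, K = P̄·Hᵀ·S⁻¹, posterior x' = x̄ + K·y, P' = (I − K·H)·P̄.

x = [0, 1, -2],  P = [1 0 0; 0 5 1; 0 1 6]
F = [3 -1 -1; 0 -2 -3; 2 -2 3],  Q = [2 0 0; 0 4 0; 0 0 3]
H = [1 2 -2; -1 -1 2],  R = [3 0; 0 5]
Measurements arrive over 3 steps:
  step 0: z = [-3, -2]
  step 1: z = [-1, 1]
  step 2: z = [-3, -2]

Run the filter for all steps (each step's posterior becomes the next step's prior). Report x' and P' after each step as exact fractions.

step 0: x' = [-17003/8362, -55397/12543, -50795/12543], P' = [107763/8362 11142/4181 35988/4181; 11142/4181 72191/12543 74441/12543; 35988/4181 74441/12543 119540/12543]
step 1: x' = [2387879051/899251376, 83346989/56203211, 343814861/112406422], P' = [34163335663/899251376 489309193/56203211 2976992601/112406422; 489309193/56203211 286604718/56203211 471342068/56203211; 2976992601/112406422 471342068/56203211 1159938083/56203211]
step 2: x' = [-12959765731693/1817739854165, -43653033677748/12724178979155, -72875807345252/12724178979155], P' = [302076427813206/9088699270825 66353233288783/9088699270825 208755857391217/9088699270825; 66353233288783/9088699270825 298429254360008/63620894895775 467651277031342/63620894895775; 208755857391217/9088699270825 467651277031342/63620894895775 1147766971500333/63620894895775]

step 0: x̄ = F·x = [1, 4, -8]
step 0: P̄ = F·P·Fᵀ + Q = [24 33 -3; 33 90 -34; -3 -34 69]
step 0: y = z − H·x̄ = [-28, 19]
step 0: S = H·P̄·Hᵀ + R = [1079 -795; -795 609]
step 0: K = P̄·Hᵀ·S⁻¹ = [2793/8362 2781/8362; 3214/4181 8653/12543; 1974/4181 11335/12543]
step 0: x' = x̄ + K·y = [-17003/8362, -55397/12543, -50795/12543]
step 0: P' = (I − K·H)·P̄ = [107763/8362 11142/4181 35988/4181; 11142/4181 72191/12543 74441/12543; 35988/4181 74441/12543 119540/12543]
step 1: x̄ = F·x = [59357/25086, 263179/12543, -92600/12543]
step 1: P̄ = F·P·Fᵀ + Q = [1944319/25086 -297025/12543 1169528/12543; -297025/12543 2308088/12543 -1568584/12543; 1169528/12543 -1568584/12543 2183699/12543]
step 1: y = z − H·x̄ = [-1507559/25086, 327067/8362]
step 1: S = H·P̄·Hᵀ + R = [51318793/25086 -12110299/8362; -12110299/8362 8719955/8362]
step 1: K = P̄·Hᵀ·S⁻¹ = [729782741/899251376 1127919773/899251376; 39944831/56203211 33354045/56203211; 74202847/112406422 144015119/112406422]
step 1: x' = x̄ + K·y = [2387879051/899251376, 83346989/56203211, 343814861/112406422]
step 1: P' = (I − K·H)·P̄ = [34163335663/899251376 489309193/56203211 2976992601/112406422; 489309193/56203211 286604718/56203211 471342068/56203211; 2976992601/112406422 471342068/56203211 1159938083/56203211]
step 2: x̄ = F·x = [3079566441/899251376, -1364832539/112406422, 5180105559/449625688]
step 2: P̄ = F·P·Fᵀ + Q = [157626827335/899251376 -19845175675/112406422 127506436417/449625688; -19845175675/112406422 17466779279/56203211 -20181238450/56203211; 127506436417/449625688 -20181238450/56203211 114346729655/224812844]
step 2: y = z − H·x̄ = [36780422291/899251376, -30358018859/899251376]
step 2: S = H·P̄·Hᵀ + R = [4035847538463/899251376 -2987174622407/899251376; -2987174622407/899251376 2225164185823/899251376]
step 2: K = P̄·Hᵀ·S⁻¹ = [5757059869446/9088699270825 9816410736089/9088699270825; 42009529226271/63620894895775 34480133336239/63620894895775; 33686537600179/63620894895775 73318332846161/63620894895775]
step 2: x' = x̄ + K·y = [-12959765731693/1817739854165, -43653033677748/12724178979155, -72875807345252/12724178979155]
step 2: P' = (I − K·H)·P̄ = [302076427813206/9088699270825 66353233288783/9088699270825 208755857391217/9088699270825; 66353233288783/9088699270825 298429254360008/63620894895775 467651277031342/63620894895775; 208755857391217/9088699270825 467651277031342/63620894895775 1147766971500333/63620894895775]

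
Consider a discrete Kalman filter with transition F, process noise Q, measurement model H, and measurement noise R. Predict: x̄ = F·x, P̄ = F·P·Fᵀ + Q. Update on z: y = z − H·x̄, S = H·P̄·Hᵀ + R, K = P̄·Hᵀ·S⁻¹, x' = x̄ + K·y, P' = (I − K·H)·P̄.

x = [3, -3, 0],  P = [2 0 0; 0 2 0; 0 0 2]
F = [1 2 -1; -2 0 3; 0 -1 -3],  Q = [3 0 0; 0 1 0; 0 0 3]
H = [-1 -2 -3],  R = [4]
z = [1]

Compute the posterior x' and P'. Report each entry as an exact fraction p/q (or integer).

x' = [-53/18, -59/9, 89/18]
P' = [1349/90 -89/9 29/18; -89/9 233/9 -127/9; 29/18 -127/9 169/18]

x̄ = F·x = [-3, -6, 3]
P̄ = F·P·Fᵀ + Q = [15 -10 2; -10 27 -18; 2 -18 23]
y = z − H·x̄ = [-5]
S = H·P̄·Hᵀ + R = [90]
K = P̄·Hᵀ·S⁻¹ = [-1/90; 1/9; -7/18]
x' = x̄ + K·y = [-53/18, -59/9, 89/18]
P' = (I − K·H)·P̄ = [1349/90 -89/9 29/18; -89/9 233/9 -127/9; 29/18 -127/9 169/18]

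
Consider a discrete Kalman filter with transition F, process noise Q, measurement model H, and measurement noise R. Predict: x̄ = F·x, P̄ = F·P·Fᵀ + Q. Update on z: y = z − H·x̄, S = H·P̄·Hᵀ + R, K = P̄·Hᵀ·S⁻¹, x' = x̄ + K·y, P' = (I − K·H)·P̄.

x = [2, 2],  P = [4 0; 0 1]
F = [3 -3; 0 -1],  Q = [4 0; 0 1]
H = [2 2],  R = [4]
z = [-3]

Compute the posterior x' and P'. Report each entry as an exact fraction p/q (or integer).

x̄ = F·x = [0, -2]
P̄ = F·P·Fᵀ + Q = [49 3; 3 2]
y = z − H·x̄ = [1]
S = H·P̄·Hᵀ + R = [232]
K = P̄·Hᵀ·S⁻¹ = [13/29; 5/116]
x' = x̄ + K·y = [13/29, -227/116]
P' = (I − K·H)·P̄ = [69/29 -43/29; -43/29 91/58]

x' = [13/29, -227/116]
P' = [69/29 -43/29; -43/29 91/58]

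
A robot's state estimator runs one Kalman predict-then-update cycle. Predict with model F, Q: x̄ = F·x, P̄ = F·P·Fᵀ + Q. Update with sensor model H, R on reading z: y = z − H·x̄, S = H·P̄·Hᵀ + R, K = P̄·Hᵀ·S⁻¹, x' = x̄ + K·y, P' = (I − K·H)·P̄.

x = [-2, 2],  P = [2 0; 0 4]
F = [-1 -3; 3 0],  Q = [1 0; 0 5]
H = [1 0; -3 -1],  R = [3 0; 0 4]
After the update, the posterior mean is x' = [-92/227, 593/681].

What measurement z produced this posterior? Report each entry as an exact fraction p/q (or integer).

z = [-3, -1]

x̄ = F·x = [-4, -6]
P̄ = F·P·Fᵀ + Q = [39 -6; -6 23]
S = H·P̄·Hᵀ + R = [42 -111; -111 342]
K = P̄·Hᵀ·S⁻¹ = [113/227 -37/227; -869/681 -292/681]
x' − x̄ = [816/227, 4679/681] = K·y
y = (KᵀK)⁻¹·Kᵀ·(x' − x̄) = [1, -19]
z = y + H·x̄ = [1, -19] + [-4, 18] = [-3, -1]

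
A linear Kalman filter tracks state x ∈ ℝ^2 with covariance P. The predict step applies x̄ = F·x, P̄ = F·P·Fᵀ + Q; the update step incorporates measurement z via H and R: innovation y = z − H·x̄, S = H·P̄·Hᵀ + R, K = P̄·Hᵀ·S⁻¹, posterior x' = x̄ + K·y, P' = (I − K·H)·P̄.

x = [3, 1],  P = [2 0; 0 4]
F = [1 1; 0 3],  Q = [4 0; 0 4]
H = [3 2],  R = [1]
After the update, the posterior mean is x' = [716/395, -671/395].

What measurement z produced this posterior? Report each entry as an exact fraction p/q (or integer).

z = [2]

x̄ = F·x = [4, 3]
P̄ = F·P·Fᵀ + Q = [10 12; 12 40]
S = H·P̄·Hᵀ + R = [395]
K = P̄·Hᵀ·S⁻¹ = [54/395; 116/395]
x' − x̄ = [-864/395, -1856/395] = K·y
y = (KᵀK)⁻¹·Kᵀ·(x' − x̄) = [-16]
z = y + H·x̄ = [-16] + [18] = [2]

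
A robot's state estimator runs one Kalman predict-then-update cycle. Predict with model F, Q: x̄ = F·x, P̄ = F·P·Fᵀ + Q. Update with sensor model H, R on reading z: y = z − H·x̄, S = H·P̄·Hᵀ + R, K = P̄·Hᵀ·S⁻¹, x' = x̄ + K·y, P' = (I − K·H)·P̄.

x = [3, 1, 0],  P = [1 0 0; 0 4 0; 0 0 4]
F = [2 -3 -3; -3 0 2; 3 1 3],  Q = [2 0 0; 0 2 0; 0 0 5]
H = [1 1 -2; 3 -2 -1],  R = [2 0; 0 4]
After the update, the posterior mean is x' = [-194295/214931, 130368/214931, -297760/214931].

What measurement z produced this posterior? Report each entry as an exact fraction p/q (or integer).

z = [3, -3]

x̄ = F·x = [3, -9, 10]
P̄ = F·P·Fᵀ + Q = [78 -30 -42; -30 27 15; -42 15 54]
S = H·P̄·Hᵀ + R = [371 597; 597 1540]
K = P̄·Hᵀ·S⁻¹ = [2688/214931 45852/214931; 44103/214931 -39288/214931; -82530/214931 2685/214931]
x' − x̄ = [-839088/214931, 2064747/214931, -2447070/214931] = K·y
y = (KᵀK)⁻¹·Kᵀ·(x' − x̄) = [29, -20]
z = y + H·x̄ = [29, -20] + [-26, 17] = [3, -3]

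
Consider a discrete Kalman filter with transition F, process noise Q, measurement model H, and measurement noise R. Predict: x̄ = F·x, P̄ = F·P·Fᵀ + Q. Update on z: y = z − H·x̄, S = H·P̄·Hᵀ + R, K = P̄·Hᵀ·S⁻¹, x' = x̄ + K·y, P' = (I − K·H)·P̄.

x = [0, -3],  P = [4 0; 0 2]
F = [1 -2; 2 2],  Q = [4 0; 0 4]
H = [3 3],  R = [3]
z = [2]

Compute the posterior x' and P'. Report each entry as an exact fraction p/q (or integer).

x' = [830/133, -106/19]
P' = [1360/133 -192/19; -192/19 196/19]

x̄ = F·x = [6, -6]
P̄ = F·P·Fᵀ + Q = [16 0; 0 28]
y = z − H·x̄ = [2]
S = H·P̄·Hᵀ + R = [399]
K = P̄·Hᵀ·S⁻¹ = [16/133; 4/19]
x' = x̄ + K·y = [830/133, -106/19]
P' = (I − K·H)·P̄ = [1360/133 -192/19; -192/19 196/19]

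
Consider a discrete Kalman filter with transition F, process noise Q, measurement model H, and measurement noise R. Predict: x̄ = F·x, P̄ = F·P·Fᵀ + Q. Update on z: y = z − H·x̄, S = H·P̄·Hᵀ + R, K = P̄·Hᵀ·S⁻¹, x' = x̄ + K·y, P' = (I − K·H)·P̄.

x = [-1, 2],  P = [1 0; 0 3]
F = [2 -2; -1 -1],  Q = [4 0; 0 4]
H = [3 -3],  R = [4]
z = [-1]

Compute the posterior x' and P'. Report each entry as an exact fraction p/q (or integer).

x̄ = F·x = [-6, -1]
P̄ = F·P·Fᵀ + Q = [20 4; 4 8]
y = z − H·x̄ = [14]
S = H·P̄·Hᵀ + R = [184]
K = P̄·Hᵀ·S⁻¹ = [6/23; -3/46]
x' = x̄ + K·y = [-54/23, -44/23]
P' = (I − K·H)·P̄ = [172/23 164/23; 164/23 166/23]

x' = [-54/23, -44/23]
P' = [172/23 164/23; 164/23 166/23]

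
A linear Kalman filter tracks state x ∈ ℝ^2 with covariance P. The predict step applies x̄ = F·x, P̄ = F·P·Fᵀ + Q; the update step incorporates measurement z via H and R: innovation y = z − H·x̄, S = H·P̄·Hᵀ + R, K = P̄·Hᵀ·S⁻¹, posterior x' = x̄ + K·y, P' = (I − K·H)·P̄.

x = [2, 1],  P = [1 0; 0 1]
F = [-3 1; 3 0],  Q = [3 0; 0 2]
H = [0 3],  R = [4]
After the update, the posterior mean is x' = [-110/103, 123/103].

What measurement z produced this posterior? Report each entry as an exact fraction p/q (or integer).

x̄ = F·x = [-5, 6]
P̄ = F·P·Fᵀ + Q = [13 -9; -9 11]
S = H·P̄·Hᵀ + R = [103]
K = P̄·Hᵀ·S⁻¹ = [-27/103; 33/103]
x' − x̄ = [405/103, -495/103] = K·y
y = (KᵀK)⁻¹·Kᵀ·(x' − x̄) = [-15]
z = y + H·x̄ = [-15] + [18] = [3]

z = [3]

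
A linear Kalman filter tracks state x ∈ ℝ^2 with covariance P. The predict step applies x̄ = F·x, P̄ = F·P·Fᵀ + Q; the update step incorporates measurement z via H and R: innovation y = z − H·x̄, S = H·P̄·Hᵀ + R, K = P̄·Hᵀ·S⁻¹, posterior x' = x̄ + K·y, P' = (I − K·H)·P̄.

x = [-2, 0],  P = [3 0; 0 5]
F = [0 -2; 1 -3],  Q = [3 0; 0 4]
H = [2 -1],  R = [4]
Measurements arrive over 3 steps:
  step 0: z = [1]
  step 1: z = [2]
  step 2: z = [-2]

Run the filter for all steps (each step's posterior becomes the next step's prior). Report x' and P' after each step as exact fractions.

step 0: x̄ = F·x = [0, -2]
step 0: P̄ = F·P·Fᵀ + Q = [23 30; 30 52]
step 0: y = z − H·x̄ = [-1]
step 0: S = H·P̄·Hᵀ + R = [28]
step 0: K = P̄·Hᵀ·S⁻¹ = [4/7; 2/7]
step 0: x' = x̄ + K·y = [-4/7, -16/7]
step 0: P' = (I − K·H)·P̄ = [97/7 178/7; 178/7 348/7]
step 1: x̄ = F·x = [32/7, 44/7]
step 1: P̄ = F·P·Fᵀ + Q = [1413/7 1732/7; 1732/7 2189/7]
step 1: y = z − H·x̄ = [-6/7]
step 1: S = H·P̄·Hᵀ + R = [941/7]
step 1: K = P̄·Hᵀ·S⁻¹ = [1094/941; 1275/941]
step 1: x' = x̄ + K·y = [3364/941, 4822/941]
step 1: P' = (I − K·H)·P̄ = [18971/941 33566/941; 33566/941 62032/941]
step 2: x̄ = F·x = [-9644/941, -11102/941]
step 2: P̄ = F·P·Fᵀ + Q = [250951/941 305060/941; 305060/941 379627/941]
step 2: y = z − H·x̄ = [6304/941]
step 2: S = H·P̄·Hᵀ + R = [166955/941]
step 2: K = P̄·Hᵀ·S⁻¹ = [196842/166955; 230493/166955]
step 2: x' = x̄ + K·y = [-392372/166955, -425618/166955]
step 2: P' = (I − K·H)·P̄ = [3348301/166955 5909234/166955; 5909234/166955 10896496/166955]

step 0: x' = [-4/7, -16/7], P' = [97/7 178/7; 178/7 348/7]
step 1: x' = [3364/941, 4822/941], P' = [18971/941 33566/941; 33566/941 62032/941]
step 2: x' = [-392372/166955, -425618/166955], P' = [3348301/166955 5909234/166955; 5909234/166955 10896496/166955]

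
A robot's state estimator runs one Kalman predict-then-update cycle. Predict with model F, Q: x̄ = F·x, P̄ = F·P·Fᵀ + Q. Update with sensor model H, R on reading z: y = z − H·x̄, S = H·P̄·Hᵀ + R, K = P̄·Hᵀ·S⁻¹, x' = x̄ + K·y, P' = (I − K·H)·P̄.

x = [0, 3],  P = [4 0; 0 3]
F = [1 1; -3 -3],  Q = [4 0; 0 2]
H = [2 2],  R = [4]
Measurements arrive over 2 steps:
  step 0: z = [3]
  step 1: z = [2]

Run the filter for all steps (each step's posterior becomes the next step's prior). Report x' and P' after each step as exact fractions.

step 0: x̄ = F·x = [3, -9]
step 0: P̄ = F·P·Fᵀ + Q = [11 -21; -21 65]
step 0: y = z − H·x̄ = [15]
step 0: S = H·P̄·Hᵀ + R = [140]
step 0: K = P̄·Hᵀ·S⁻¹ = [-1/7; 22/35]
step 0: x' = x̄ + K·y = [6/7, 3/7]
step 0: P' = (I − K·H)·P̄ = [57/7 -59/7; -59/7 339/35]
step 1: x̄ = F·x = [9/7, -27/7]
step 1: P̄ = F·P·Fᵀ + Q = [174/35 -102/35; -102/35 376/35]
step 1: y = z − H·x̄ = [50/7]
step 1: S = H·P̄·Hᵀ + R = [1524/35]
step 1: K = P̄·Hᵀ·S⁻¹ = [12/127; 137/381]
step 1: x' = x̄ + K·y = [249/127, -491/381]
step 1: P' = (I − K·H)·P̄ = [582/127 -558/127; -558/127 1948/381]

step 0: x' = [6/7, 3/7], P' = [57/7 -59/7; -59/7 339/35]
step 1: x' = [249/127, -491/381], P' = [582/127 -558/127; -558/127 1948/381]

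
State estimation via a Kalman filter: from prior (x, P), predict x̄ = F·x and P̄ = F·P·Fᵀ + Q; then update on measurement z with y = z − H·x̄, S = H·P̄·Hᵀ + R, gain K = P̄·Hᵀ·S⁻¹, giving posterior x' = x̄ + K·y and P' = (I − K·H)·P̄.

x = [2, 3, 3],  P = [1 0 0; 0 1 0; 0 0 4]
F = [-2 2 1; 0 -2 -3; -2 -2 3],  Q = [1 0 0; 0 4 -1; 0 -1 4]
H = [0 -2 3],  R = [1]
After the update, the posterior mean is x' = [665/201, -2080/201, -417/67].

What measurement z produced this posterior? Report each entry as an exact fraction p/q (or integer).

z = [2]

x̄ = F·x = [5, -15, -1]
P̄ = F·P·Fᵀ + Q = [13 -16 12; -16 44 -33; 12 -33 48]
S = H·P̄·Hᵀ + R = [1005]
K = P̄·Hᵀ·S⁻¹ = [68/1005; -187/1005; 14/67]
x' − x̄ = [-340/201, 935/201, -350/67] = K·y
y = (KᵀK)⁻¹·Kᵀ·(x' − x̄) = [-25]
z = y + H·x̄ = [-25] + [27] = [2]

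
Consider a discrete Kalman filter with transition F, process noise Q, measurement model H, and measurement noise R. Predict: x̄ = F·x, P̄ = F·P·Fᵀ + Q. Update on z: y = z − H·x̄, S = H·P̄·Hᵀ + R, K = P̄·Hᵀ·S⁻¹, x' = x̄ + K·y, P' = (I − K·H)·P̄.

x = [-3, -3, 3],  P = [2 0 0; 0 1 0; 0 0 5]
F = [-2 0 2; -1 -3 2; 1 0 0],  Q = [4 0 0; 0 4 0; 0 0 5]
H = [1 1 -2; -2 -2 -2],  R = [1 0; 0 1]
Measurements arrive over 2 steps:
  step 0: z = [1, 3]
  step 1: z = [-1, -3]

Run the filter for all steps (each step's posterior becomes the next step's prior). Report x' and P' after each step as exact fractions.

step 0: x' = [-21152/7073, 67521/28292, -6077/7073], P' = [32672/7073 -31860/7073 -340/7073; -31860/7073 130459/28292 -46/7073; -340/7073 -46/7073 963/7073]
step 1: x' = [15381814/9056273, -2068062/1968755, 35664012/45281365], P' = [323567632/27168819 -13893344/1181253 -4164568/27168819; -13893344/1181253 69882589/5906265 586342/5906265; -4164568/27168819 586342/5906265 18576623/135844095]

step 0: x̄ = F·x = [12, 18, -3]
step 0: P̄ = F·P·Fᵀ + Q = [32 24 -4; 24 35 -2; -4 -2 7]
step 0: y = z − H·x̄ = [-35, 57]
step 0: S = H·P̄·Hᵀ + R = [168 -214; -214 441]
step 0: K = P̄·Hᵀ·S⁻¹ = [1492/7073 -944/7073; 3387/28292 -2835/14146; -2312/7073 -1154/7073]
step 0: x' = x̄ + K·y = [-21152/7073, 67521/28292, -6077/7073]
step 0: P' = (I − K·H)·P̄ = [32672/7073 -31860/7073 -340/7073; -31860/7073 130459/28292 -46/7073; -340/7073 -46/7073 963/7073]
step 1: x̄ = F·x = [30150/7073, -166571/28292, -21152/7073]
step 1: P̄ = F·P·Fᵀ + Q = [165552/7073 -119648/7073 -66024/7073; -119648/7073 676403/28292 62228/7073; -66024/7073 62228/7073 68037/7073]
step 1: y = z − H·x̄ = [-151537/28292, -173017/14146]
step 1: S = H·P̄·Hᵀ + R = [1559047/28292 147685/14146; 147685/14146 630280/7073]
step 1: K = P̄·Hᵀ·S⁻¹ = [12349856/27168819 287696/27168819; -151363/1181253 -2004422/5906265; -8898044/27168819 -22479298/135844095]
step 1: x' = x̄ + K·y = [15381814/9056273, -2068062/1968755, 35664012/45281365]
step 1: P' = (I − K·H)·P̄ = [323567632/27168819 -13893344/1181253 -4164568/27168819; -13893344/1181253 69882589/5906265 586342/5906265; -4164568/27168819 586342/5906265 18576623/135844095]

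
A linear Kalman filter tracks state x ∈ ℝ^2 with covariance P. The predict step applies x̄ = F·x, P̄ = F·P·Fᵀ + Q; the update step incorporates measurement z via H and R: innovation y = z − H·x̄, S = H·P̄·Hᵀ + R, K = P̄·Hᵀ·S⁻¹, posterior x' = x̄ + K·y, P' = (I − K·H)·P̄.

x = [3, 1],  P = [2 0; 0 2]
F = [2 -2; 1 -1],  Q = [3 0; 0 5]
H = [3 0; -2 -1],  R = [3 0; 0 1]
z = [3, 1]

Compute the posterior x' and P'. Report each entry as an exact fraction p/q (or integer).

x̄ = F·x = [4, 2]
P̄ = F·P·Fᵀ + Q = [19 8; 8 9]
y = z − H·x̄ = [-9, 11]
S = H·P̄·Hᵀ + R = [174 -138; -138 118]
K = P̄·Hᵀ·S⁻¹ = [63/248 -23/248; -103/248 -173/248]
x' = x̄ + K·y = [43/62, -60/31]
P' = (I − K·H)·P̄ = [63/248 -103/248; -103/248 379/248]

x' = [43/62, -60/31]
P' = [63/248 -103/248; -103/248 379/248]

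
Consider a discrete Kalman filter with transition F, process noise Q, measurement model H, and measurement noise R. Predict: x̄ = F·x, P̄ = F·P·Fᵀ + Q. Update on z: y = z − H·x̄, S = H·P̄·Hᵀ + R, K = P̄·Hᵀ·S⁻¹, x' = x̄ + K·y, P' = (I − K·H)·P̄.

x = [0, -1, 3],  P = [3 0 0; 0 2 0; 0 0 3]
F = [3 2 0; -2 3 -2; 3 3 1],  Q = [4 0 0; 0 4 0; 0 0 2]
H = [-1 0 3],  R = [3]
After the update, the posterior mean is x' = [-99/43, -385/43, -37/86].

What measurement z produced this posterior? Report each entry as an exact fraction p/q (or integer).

x̄ = F·x = [-2, -9, 0]
P̄ = F·P·Fᵀ + Q = [39 -6 39; -6 46 -6; 39 -6 50]
S = H·P̄·Hᵀ + R = [258]
K = P̄·Hᵀ·S⁻¹ = [13/43; -2/43; 37/86]
x' − x̄ = [-13/43, 2/43, -37/86] = K·y
y = (KᵀK)⁻¹·Kᵀ·(x' − x̄) = [-1]
z = y + H·x̄ = [-1] + [2] = [1]

z = [1]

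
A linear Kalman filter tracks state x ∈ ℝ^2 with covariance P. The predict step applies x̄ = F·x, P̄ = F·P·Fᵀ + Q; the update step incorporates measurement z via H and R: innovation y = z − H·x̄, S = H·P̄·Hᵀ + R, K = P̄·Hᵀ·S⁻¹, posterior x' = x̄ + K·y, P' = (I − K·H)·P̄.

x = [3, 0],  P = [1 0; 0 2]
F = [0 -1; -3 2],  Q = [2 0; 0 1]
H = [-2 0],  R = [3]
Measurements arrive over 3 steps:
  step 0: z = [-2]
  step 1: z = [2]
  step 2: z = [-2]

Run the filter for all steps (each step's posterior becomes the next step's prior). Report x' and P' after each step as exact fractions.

step 0: x' = [16/19, -187/19], P' = [12/19 -12/19; -12/19 278/19]
step 1: x' = [-703/1321, -3666/1321], P' = [948/1321 -1776/1321; -1776/1321 22373/1321]
step 2: x' = [111058/104023, -55729/104023], P' = [75045/104023 -150222/104023; -150222/104023 1908767/104023]

step 0: x̄ = F·x = [0, -9]
step 0: P̄ = F·P·Fᵀ + Q = [4 -4; -4 18]
step 0: y = z − H·x̄ = [-2]
step 0: S = H·P̄·Hᵀ + R = [19]
step 0: K = P̄·Hᵀ·S⁻¹ = [-8/19; 8/19]
step 0: x' = x̄ + K·y = [16/19, -187/19]
step 0: P' = (I − K·H)·P̄ = [12/19 -12/19; -12/19 278/19]
step 1: x̄ = F·x = [187/19, -422/19]
step 1: P̄ = F·P·Fᵀ + Q = [316/19 -592/19; -592/19 1383/19]
step 1: y = z − H·x̄ = [412/19]
step 1: S = H·P̄·Hᵀ + R = [1321/19]
step 1: K = P̄·Hᵀ·S⁻¹ = [-632/1321; 1184/1321]
step 1: x' = x̄ + K·y = [-703/1321, -3666/1321]
step 1: P' = (I − K·H)·P̄ = [948/1321 -1776/1321; -1776/1321 22373/1321]
step 2: x̄ = F·x = [3666/1321, -5223/1321]
step 2: P̄ = F·P·Fᵀ + Q = [25015/1321 -50074/1321; -50074/1321 120657/1321]
step 2: y = z − H·x̄ = [4690/1321]
step 2: S = H·P̄·Hᵀ + R = [104023/1321]
step 2: K = P̄·Hᵀ·S⁻¹ = [-50030/104023; 100148/104023]
step 2: x' = x̄ + K·y = [111058/104023, -55729/104023]
step 2: P' = (I − K·H)·P̄ = [75045/104023 -150222/104023; -150222/104023 1908767/104023]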